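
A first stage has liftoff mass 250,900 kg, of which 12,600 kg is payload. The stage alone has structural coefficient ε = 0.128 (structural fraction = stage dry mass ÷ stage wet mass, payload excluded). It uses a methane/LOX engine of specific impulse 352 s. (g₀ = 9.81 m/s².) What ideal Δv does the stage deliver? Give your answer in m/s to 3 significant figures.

Δv ≈ 6080 m/s

Stage wet mass = m₀ − payload = 250,900 − 12,600 = 238,300 kg.
Stage dry mass = ε × stage wet mass = 0.128 × 238,300 = 30,502.4 kg.
Burnout mass m_f = stage dry + payload = 30,502.4 + 12,600 = 43,102.4 kg.
v_e = Isp · g₀ = 352 × 9.81 = 3453.1 m/s.
Using Δv = v_e ln(m₀/m_f): Δv = v_e · ln(250,900/43,102.4) = 3453.1 × ln(5.821) = 3453.1 × 1.7615 ≈ 6083 m/s.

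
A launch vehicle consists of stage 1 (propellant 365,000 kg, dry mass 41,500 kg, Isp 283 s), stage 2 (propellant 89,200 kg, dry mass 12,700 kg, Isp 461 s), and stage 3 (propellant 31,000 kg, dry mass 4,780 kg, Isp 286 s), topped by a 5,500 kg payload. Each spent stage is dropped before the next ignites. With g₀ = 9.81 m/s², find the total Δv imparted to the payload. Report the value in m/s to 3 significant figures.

Δv ≈ 11300 m/s

Ignition mass of stage 1 = 365,000+41,500 + 89,200+12,700 + 31,000+4,780 + 5,500 = 549,680 kg.
Stage 1: m₀ = 549,680 kg, m_f = 549,680 − 365,000 = 184,680 kg; Δv = 283×9.81×ln(2.976) = 2776.2×1.0907 ≈ 3028 m/s.
Stage 2: m₀ = 143,180 kg, m_f = 143,180 − 89,200 = 53,980 kg; Δv = 461×9.81×ln(2.652) = 4522.4×0.9755 ≈ 4412 m/s.
Stage 3: m₀ = 41,280 kg, m_f = 41,280 − 31,000 = 10,280 kg; Δv = 286×9.81×ln(4.016) = 2805.7×1.3902 ≈ 3900 m/s.
Total Δv = 3028 + 4412 + 3900 = 11340 m/s.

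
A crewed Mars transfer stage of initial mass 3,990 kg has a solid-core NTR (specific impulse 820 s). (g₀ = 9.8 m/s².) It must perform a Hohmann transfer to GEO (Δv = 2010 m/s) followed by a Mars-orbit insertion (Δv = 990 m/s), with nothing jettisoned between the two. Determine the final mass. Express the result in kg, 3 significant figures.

v_e = Isp · g₀ = 820 × 9.8 = 8036.0 m/s.
After the first burn: m = 3990 × exp(−2010/8036.0) = 3990 × 0.77870 = 3,107.01 kg.
After the second burn: m = 3,107.01 × exp(−990/8036.0) = 3,107.01 × 0.88409 = 2,746.88 kg.

final mass ≈ 2750 kg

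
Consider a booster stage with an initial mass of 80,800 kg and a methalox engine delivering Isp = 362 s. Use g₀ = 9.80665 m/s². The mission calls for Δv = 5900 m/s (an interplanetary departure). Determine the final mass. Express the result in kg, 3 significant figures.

final mass ≈ 15300 kg

v_e = Isp · g₀ = 362 × 9.80665 = 3550.0 m/s.
m₀/m_f = exp(Δv / v_e) = exp(5900 / 3550.0) = exp(1.6620) = 5.2697.
m_f = m₀ / 5.2697 = 80,800 / 5.2697 = 15,332.9 kg.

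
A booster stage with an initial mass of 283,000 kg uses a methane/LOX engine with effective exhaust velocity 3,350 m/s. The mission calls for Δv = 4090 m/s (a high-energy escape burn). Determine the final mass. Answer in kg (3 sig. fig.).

final mass ≈ 83500 kg

Rocket equation: m₀/m_f = exp(Δv / v_e) = exp(4090 / 3350.0) = exp(1.2209) = 3.3902.
m_f = m₀ / 3.3902 = 283,000 / 3.3902 = 83,475.9 kg.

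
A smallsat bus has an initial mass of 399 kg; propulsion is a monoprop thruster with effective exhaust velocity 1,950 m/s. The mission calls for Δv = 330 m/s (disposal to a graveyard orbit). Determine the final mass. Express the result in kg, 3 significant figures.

final mass ≈ 337 kg

By the Tsiolkovsky rocket equation, m₀/m_f = exp(Δv / v_e) = exp(330 / 1950.0) = exp(0.1692) = 1.1844.
m_f = m₀ / 1.1844 = 399 / 1.1844 = 336.879 kg.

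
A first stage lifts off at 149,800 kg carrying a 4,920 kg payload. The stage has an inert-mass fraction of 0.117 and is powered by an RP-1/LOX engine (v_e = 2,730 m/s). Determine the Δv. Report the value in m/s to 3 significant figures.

Δv ≈ 5250 m/s

Stage wet mass = m₀ − payload = 149,800 − 4,920 = 144,880 kg.
Stage dry mass = ε × stage wet mass = 0.117 × 144,880 = 16,951 kg.
Burnout mass m_f = stage dry + payload = 16,951 + 4,920 = 21,871 kg.
Δv = v_e · ln(149,800/21,871) = 2730.0 × ln(6.849) = 2730.0 × 1.9241 ≈ 5253 m/s.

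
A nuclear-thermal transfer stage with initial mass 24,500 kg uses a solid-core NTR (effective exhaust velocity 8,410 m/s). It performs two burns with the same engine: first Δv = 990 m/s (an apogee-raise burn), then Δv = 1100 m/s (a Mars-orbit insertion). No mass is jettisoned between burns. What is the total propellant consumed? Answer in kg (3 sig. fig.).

After the first burn: m = 24500 × exp(−990/8410.0) = 24500 × 0.88895 = 21,779.3 kg.
After the second burn: m = 21,779.3 × exp(−1100/8410.0) = 21,779.3 × 0.87740 = 19,109.2 kg.
Total propellant = m₀ − m_final = 24500 − 19,109.2 = 5,390.8 kg.

total propellant consumed ≈ 5390 kg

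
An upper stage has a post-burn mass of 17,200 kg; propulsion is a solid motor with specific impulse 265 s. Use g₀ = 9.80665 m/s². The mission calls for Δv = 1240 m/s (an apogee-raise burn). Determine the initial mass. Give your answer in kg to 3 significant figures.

v_e = Isp · g₀ = 265 × 9.80665 = 2598.8 m/s.
m₀/m_f = exp(Δv / v_e) = exp(1240 / 2598.8) = exp(0.4772) = 1.6115.
m₀ = m_f × 1.6115 = 17,200 × 1.6115 = 27,717.8 kg.

initial mass ≈ 27700 kg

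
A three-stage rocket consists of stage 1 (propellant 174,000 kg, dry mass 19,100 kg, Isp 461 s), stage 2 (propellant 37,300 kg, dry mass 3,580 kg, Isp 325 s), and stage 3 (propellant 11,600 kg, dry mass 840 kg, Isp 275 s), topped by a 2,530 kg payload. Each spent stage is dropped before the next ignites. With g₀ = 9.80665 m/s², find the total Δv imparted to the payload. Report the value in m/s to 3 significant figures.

Ignition mass of stage 1 = 174,000+19,100 + 37,300+3,580 + 11,600+840 + 2,530 = 248,950 kg.
Stage 1: m₀ = 248,950 kg, m_f = 248,950 − 174,000 = 74,950 kg; Δv = 461×9.80665×ln(3.322) = 4520.9×1.2004 ≈ 5427 m/s.
Stage 2: m₀ = 55,850 kg, m_f = 55,850 − 37,300 = 18,550 kg; Δv = 325×9.80665×ln(3.011) = 3187.2×1.1022 ≈ 3513 m/s.
Stage 3: m₀ = 14,970 kg, m_f = 14,970 − 11,600 = 3,370 kg; Δv = 275×9.80665×ln(4.442) = 2696.8×1.4911 ≈ 4021 m/s.
Total Δv = 5427 + 3513 + 4021 = 12961 m/s.

Δv ≈ 13000 m/s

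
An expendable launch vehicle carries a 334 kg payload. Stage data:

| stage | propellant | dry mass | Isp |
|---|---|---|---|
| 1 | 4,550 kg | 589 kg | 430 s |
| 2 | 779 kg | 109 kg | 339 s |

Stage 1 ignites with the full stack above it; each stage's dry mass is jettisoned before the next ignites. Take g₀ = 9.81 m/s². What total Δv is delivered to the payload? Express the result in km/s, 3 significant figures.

Δv ≈ 8.67 km/s

Ignition mass of stage 1 = 4,550+589 + 779+109 + 334 = 6,361 kg.
Stage 1: m₀ = 6,361 kg, m_f = 6,361 − 4,550 = 1,811 kg; Δv = 430×9.81×ln(3.512) = 4218.3×1.2563 ≈ 5299 m/s.
Stage 2: m₀ = 1,222 kg, m_f = 1,222 − 779 = 443 kg; Δv = 339×9.81×ln(2.758) = 3325.6×1.0147 ≈ 3374 m/s.
Total Δv = 5299 + 3374 = 8673 m/s.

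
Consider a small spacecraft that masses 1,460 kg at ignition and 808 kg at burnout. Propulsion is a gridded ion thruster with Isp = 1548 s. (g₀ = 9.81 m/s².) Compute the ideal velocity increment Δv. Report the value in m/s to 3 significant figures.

Δv ≈ 8980 m/s

v_e = Isp · g₀ = 1548 × 9.81 = 15185.9 m/s.
By the Tsiolkovsky rocket equation, Δv = v_e · ln(m₀/m_f) = 15185.9 × ln(1.807) = 15185.9 × 0.5916 ≈ 8984.4 m/s.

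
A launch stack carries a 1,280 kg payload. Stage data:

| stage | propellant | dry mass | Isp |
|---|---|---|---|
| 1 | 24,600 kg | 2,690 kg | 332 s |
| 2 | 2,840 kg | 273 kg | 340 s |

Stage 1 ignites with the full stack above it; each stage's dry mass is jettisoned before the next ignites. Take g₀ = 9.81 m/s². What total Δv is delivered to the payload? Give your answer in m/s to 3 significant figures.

Ignition mass of stage 1 = 24,600+2,690 + 2,840+273 + 1,280 = 31,683 kg.
Stage 1: m₀ = 31,683 kg, m_f = 31,683 − 24,600 = 7,083 kg; Δv = 332×9.81×ln(4.473) = 3256.9×1.4981 ≈ 4879 m/s.
Stage 2: m₀ = 4,393 kg, m_f = 4,393 − 2,840 = 1,553 kg; Δv = 340×9.81×ln(2.829) = 3335.4×1.0398 ≈ 3468 m/s.
Total Δv = 4879 + 3468 = 8347 m/s.

Δv ≈ 8350 m/s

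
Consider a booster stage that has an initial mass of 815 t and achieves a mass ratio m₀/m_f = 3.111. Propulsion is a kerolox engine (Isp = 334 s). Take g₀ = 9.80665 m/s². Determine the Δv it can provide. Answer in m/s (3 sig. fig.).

v_e = Isp · g₀ = 334 × 9.80665 = 3275.4 m/s.
Δv = v_e · ln(3.111) = 3275.4 × 1.1349 ≈ 3717.4 m/s.

Δv ≈ 3720 m/s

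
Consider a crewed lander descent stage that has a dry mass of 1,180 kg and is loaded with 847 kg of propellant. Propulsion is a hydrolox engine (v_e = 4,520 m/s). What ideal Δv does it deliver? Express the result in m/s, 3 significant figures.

Δv ≈ 2450 m/s

m₀ = m_dry + m_prop = 1,180 + 847 = 2,027 kg.
By the Tsiolkovsky rocket equation, Δv = v_e · ln(m₀/m_f) = 4520.0 × ln(1.718) = 4520.0 × 0.5410 ≈ 2445.5 m/s.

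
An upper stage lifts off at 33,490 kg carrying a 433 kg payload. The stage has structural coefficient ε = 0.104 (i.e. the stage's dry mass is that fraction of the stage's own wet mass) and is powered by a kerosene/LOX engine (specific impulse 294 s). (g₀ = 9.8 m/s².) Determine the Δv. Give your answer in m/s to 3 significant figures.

Δv ≈ 6220 m/s

Stage wet mass = m₀ − payload = 33,490 − 433 = 33,057 kg.
Stage dry mass = ε × stage wet mass = 0.104 × 33,057 = 3,437.93 kg.
Burnout mass m_f = stage dry + payload = 3,437.93 + 433 = 3,870.93 kg.
v_e = Isp · g₀ = 294 × 9.8 = 2881.2 m/s.
Rocket equation: Δv = v_e · ln(33,490/3,870.93) = 2881.2 × ln(8.652) = 2881.2 × 2.1578 ≈ 6217 m/s.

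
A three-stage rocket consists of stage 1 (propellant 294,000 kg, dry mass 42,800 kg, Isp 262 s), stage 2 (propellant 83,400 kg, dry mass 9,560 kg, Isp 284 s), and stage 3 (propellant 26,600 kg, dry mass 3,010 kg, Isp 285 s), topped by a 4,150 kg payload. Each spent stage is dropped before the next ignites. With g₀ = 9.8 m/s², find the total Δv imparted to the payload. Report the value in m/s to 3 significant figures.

Ignition mass of stage 1 = 294,000+42,800 + 83,400+9,560 + 26,600+3,010 + 4,150 = 463,520 kg.
Stage 1: m₀ = 463,520 kg, m_f = 463,520 − 294,000 = 169,520 kg; Δv = 262×9.8×ln(2.734) = 2567.6×1.0059 ≈ 2583 m/s.
Stage 2: m₀ = 126,720 kg, m_f = 126,720 − 83,400 = 43,320 kg; Δv = 284×9.8×ln(2.925) = 2783.2×1.0734 ≈ 2987 m/s.
Stage 3: m₀ = 33,760 kg, m_f = 33,760 − 26,600 = 7,160 kg; Δv = 285×9.8×ln(4.715) = 2793.0×1.5508 ≈ 4331 m/s.
Total Δv = 2583 + 2987 + 4331 = 9901 m/s.

Δv ≈ 9900 m/s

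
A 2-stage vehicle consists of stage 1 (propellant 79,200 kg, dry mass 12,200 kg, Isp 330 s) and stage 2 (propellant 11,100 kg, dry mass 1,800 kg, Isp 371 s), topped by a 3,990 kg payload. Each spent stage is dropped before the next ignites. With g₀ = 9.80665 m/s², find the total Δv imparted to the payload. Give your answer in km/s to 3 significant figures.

Δv ≈ 8.15 km/s

Ignition mass of stage 1 = 79,200+12,200 + 11,100+1,800 + 3,990 = 108,290 kg.
Stage 1: m₀ = 108,290 kg, m_f = 108,290 − 79,200 = 29,090 kg; Δv = 330×9.80665×ln(3.723) = 3236.2×1.3144 ≈ 4254 m/s.
Stage 2: m₀ = 16,890 kg, m_f = 16,890 − 11,100 = 5,790 kg; Δv = 371×9.80665×ln(2.917) = 3638.3×1.0706 ≈ 3895 m/s.
Total Δv = 4254 + 3895 = 8149 m/s.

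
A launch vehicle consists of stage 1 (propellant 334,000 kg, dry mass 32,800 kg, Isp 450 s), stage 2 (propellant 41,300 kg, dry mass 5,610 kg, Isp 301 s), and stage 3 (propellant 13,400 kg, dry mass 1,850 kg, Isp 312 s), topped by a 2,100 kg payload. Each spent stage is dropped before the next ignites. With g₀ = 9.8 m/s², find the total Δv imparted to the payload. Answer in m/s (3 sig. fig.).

Ignition mass of stage 1 = 334,000+32,800 + 41,300+5,610 + 13,400+1,850 + 2,100 = 431,060 kg.
Stage 1: m₀ = 431,060 kg, m_f = 431,060 − 334,000 = 97,060 kg; Δv = 450×9.8×ln(4.441) = 4410.0×1.4909 ≈ 6575 m/s.
Stage 2: m₀ = 64,260 kg, m_f = 64,260 − 41,300 = 22,960 kg; Δv = 301×9.8×ln(2.799) = 2949.8×1.0292 ≈ 3036 m/s.
Stage 3: m₀ = 17,350 kg, m_f = 17,350 − 13,400 = 3,950 kg; Δv = 312×9.8×ln(4.392) = 3057.6×1.4799 ≈ 4525 m/s.
Total Δv = 6575 + 3036 + 4525 = 14136 m/s.

Δv ≈ 14100 m/s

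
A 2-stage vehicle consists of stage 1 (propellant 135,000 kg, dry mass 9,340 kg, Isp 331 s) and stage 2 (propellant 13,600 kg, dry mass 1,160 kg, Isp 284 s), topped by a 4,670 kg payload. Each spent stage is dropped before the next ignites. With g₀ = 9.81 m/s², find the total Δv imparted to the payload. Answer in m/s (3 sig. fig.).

Ignition mass of stage 1 = 135,000+9,340 + 13,600+1,160 + 4,670 = 163,770 kg.
Stage 1: m₀ = 163,770 kg, m_f = 163,770 − 135,000 = 28,770 kg; Δv = 331×9.81×ln(5.692) = 3247.1×1.7391 ≈ 5647 m/s.
Stage 2: m₀ = 19,430 kg, m_f = 19,430 − 13,600 = 5,830 kg; Δv = 284×9.81×ln(3.333) = 2786.0×1.2038 ≈ 3354 m/s.
Total Δv = 5647 + 3354 = 9001 m/s.

Δv ≈ 9000 m/s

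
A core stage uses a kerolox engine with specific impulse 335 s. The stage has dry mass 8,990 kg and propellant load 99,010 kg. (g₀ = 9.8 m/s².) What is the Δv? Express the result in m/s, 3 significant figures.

Δv ≈ 8160 m/s

v_e = Isp · g₀ = 335 × 9.8 = 3283.0 m/s.
m₀ = m_dry + m_prop = 8,990 + 99,010 = 108,000 kg.
From the ideal rocket equation, Δv = v_e · ln(m₀/m_f) = 3283.0 × ln(12.01) = 3283.0 × 2.4860 ≈ 8161.6 m/s.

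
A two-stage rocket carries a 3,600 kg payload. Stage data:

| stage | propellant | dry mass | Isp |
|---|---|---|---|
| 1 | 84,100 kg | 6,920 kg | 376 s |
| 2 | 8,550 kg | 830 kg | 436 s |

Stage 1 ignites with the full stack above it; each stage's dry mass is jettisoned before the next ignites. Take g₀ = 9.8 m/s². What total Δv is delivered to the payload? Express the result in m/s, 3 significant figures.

Δv ≈ 10700 m/s

Ignition mass of stage 1 = 84,100+6,920 + 8,550+830 + 3,600 = 104,000 kg.
Stage 1: m₀ = 104,000 kg, m_f = 104,000 − 84,100 = 19,900 kg; Δv = 376×9.8×ln(5.226) = 3684.8×1.6537 ≈ 6093 m/s.
Stage 2: m₀ = 12,980 kg, m_f = 12,980 − 8,550 = 4,430 kg; Δv = 436×9.8×ln(2.93) = 4272.8×1.0750 ≈ 4593 m/s.
Total Δv = 6093 + 4593 = 10686 m/s.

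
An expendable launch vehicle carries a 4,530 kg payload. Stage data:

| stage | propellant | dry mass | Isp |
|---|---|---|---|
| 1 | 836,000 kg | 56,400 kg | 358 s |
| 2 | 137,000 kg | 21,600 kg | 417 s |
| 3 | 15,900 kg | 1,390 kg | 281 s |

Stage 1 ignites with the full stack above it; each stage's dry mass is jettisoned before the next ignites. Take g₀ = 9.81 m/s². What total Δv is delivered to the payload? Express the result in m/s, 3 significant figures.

Δv ≈ 14700 m/s

Ignition mass of stage 1 = 836,000+56,400 + 137,000+21,600 + 15,900+1,390 + 4,530 = 1,072,820 kg.
Stage 1: m₀ = 1,072,820 kg, m_f = 1,072,820 − 836,000 = 236,820 kg; Δv = 358×9.81×ln(4.53) = 3512.0×1.5107 ≈ 5306 m/s.
Stage 2: m₀ = 180,420 kg, m_f = 180,420 − 137,000 = 43,420 kg; Δv = 417×9.81×ln(4.155) = 4090.8×1.4244 ≈ 5827 m/s.
Stage 3: m₀ = 21,820 kg, m_f = 21,820 − 15,900 = 5,920 kg; Δv = 281×9.81×ln(3.686) = 2756.6×1.3045 ≈ 3596 m/s.
Total Δv = 5306 + 5827 + 3596 = 14729 m/s.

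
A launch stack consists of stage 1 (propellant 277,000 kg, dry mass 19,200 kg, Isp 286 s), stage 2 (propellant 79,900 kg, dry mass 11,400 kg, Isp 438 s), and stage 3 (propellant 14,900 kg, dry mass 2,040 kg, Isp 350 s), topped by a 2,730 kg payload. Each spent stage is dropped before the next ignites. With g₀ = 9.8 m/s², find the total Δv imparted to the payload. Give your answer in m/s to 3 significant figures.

Ignition mass of stage 1 = 277,000+19,200 + 79,900+11,400 + 14,900+2,040 + 2,730 = 407,170 kg.
Stage 1: m₀ = 407,170 kg, m_f = 407,170 − 277,000 = 130,170 kg; Δv = 286×9.8×ln(3.128) = 2802.8×1.1404 ≈ 3196 m/s.
Stage 2: m₀ = 110,970 kg, m_f = 110,970 − 79,900 = 31,070 kg; Δv = 438×9.8×ln(3.572) = 4292.4×1.2730 ≈ 5464 m/s.
Stage 3: m₀ = 19,670 kg, m_f = 19,670 − 14,900 = 4,770 kg; Δv = 350×9.8×ln(4.124) = 3430.0×1.4167 ≈ 4859 m/s.
Total Δv = 3196 + 5464 + 4859 = 13519 m/s.

Δv ≈ 13500 m/s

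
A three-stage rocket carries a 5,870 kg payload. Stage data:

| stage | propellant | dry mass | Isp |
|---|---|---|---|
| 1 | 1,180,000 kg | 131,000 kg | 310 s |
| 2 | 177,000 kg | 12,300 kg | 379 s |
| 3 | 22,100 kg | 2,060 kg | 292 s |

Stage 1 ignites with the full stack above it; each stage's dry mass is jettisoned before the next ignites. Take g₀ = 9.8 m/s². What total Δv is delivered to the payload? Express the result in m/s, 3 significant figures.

Δv ≈ 14400 m/s

Ignition mass of stage 1 = 1,180,000+131,000 + 177,000+12,300 + 22,100+2,060 + 5,870 = 1,530,330 kg.
Stage 1: m₀ = 1,530,330 kg, m_f = 1,530,330 − 1,180,000 = 350,330 kg; Δv = 310×9.8×ln(4.368) = 3038.0×1.4744 ≈ 4479 m/s.
Stage 2: m₀ = 219,330 kg, m_f = 219,330 − 177,000 = 42,330 kg; Δv = 379×9.8×ln(5.181) = 3714.2×1.6451 ≈ 6110 m/s.
Stage 3: m₀ = 30,030 kg, m_f = 30,030 − 22,100 = 7,930 kg; Δv = 292×9.8×ln(3.787) = 2861.6×1.3315 ≈ 3810 m/s.
Total Δv = 4479 + 6110 + 3810 = 14399 m/s.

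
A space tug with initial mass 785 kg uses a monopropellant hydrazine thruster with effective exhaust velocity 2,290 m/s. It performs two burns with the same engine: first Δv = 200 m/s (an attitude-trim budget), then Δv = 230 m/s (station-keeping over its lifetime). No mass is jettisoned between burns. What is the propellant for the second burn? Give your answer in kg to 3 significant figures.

propellant for the second burn ≈ 68.7 kg

After the first burn: m = 785 × exp(−200/2290.0) = 785 × 0.91637 = 719.35 kg.
After the second burn: m = 719.35 × exp(−230/2290.0) = 719.35 × 0.90444 = 650.609 kg.
Second-burn propellant = 719.35 − 650.609 = 68.741 kg.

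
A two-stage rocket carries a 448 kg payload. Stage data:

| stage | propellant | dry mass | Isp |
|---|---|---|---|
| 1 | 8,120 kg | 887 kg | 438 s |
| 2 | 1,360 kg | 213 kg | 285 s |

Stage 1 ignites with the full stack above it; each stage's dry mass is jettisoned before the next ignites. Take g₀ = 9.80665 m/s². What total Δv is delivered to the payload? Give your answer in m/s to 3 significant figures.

Ignition mass of stage 1 = 8,120+887 + 1,360+213 + 448 = 11,028 kg.
Stage 1: m₀ = 11,028 kg, m_f = 11,028 − 8,120 = 2,908 kg; Δv = 438×9.80665×ln(3.792) = 4295.3×1.3330 ≈ 5726 m/s.
Stage 2: m₀ = 2,021 kg, m_f = 2,021 − 1,360 = 661 kg; Δv = 285×9.80665×ln(3.057) = 2794.9×1.1176 ≈ 3124 m/s.
Total Δv = 5726 + 3124 = 8850 m/s.

Δv ≈ 8850 m/s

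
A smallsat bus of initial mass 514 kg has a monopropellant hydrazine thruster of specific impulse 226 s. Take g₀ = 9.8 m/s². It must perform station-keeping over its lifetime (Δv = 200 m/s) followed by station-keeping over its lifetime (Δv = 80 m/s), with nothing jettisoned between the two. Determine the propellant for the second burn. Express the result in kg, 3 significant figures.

propellant for the second burn ≈ 16.7 kg

v_e = Isp · g₀ = 226 × 9.8 = 2214.8 m/s.
After the first burn: m = 514 × exp(−200/2214.8) = 514 × 0.91366 = 469.621 kg.
After the second burn: m = 469.621 × exp(−80/2214.8) = 469.621 × 0.96452 = 452.959 kg.
Second-burn propellant = 469.621 − 452.959 = 16.662 kg.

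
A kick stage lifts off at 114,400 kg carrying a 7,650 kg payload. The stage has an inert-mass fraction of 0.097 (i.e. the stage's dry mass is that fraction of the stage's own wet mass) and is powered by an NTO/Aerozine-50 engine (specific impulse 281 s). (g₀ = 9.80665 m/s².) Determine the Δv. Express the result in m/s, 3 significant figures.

Δv ≈ 5100 m/s

Stage wet mass = m₀ − payload = 114,400 − 7,650 = 106,750 kg.
Stage dry mass = ε × stage wet mass = 0.097 × 106,750 = 10,354.8 kg.
Burnout mass m_f = stage dry + payload = 10,354.8 + 7,650 = 18,004.8 kg.
v_e = Isp · g₀ = 281 × 9.80665 = 2755.7 m/s.
Using Δv = v_e ln(m₀/m_f): Δv = v_e · ln(114,400/18,004.8) = 2755.7 × ln(6.354) = 2755.7 × 1.8491 ≈ 5095 m/s.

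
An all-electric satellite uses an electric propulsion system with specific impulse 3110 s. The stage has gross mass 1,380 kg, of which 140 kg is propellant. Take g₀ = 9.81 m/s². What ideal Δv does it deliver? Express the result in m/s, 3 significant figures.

Δv ≈ 3260 m/s

v_e = Isp · g₀ = 3110 × 9.81 = 30509.1 m/s.
m_f = m₀ − m_prop = 1,380 − 140 = 1,240 kg.
Δv = v_e · ln(m₀/m_f) = 30509.1 × ln(1.113) = 30509.1 × 0.1070 ≈ 3263.6 m/s.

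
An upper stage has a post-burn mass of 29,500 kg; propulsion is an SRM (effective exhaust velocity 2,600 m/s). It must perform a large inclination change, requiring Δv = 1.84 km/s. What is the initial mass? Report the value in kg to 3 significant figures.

Using Δv = v_e ln(m₀/m_f): m₀/m_f = exp(Δv / v_e) = exp(1840 / 2600.0) = exp(0.7077) = 2.0293.
m₀ = m_f × 2.0293 = 29,500 × 2.0293 = 59,864.4 kg.

initial mass ≈ 59900 kg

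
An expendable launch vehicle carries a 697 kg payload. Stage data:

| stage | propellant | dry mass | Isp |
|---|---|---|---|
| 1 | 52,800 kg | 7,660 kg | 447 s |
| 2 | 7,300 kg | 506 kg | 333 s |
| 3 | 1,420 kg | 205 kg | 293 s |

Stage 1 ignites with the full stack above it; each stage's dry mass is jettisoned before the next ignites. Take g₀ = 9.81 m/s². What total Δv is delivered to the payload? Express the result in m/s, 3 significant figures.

Δv ≈ 12900 m/s

Ignition mass of stage 1 = 52,800+7,660 + 7,300+506 + 1,420+205 + 697 = 70,588 kg.
Stage 1: m₀ = 70,588 kg, m_f = 70,588 − 52,800 = 17,788 kg; Δv = 447×9.81×ln(3.968) = 4385.1×1.3783 ≈ 6044 m/s.
Stage 2: m₀ = 10,128 kg, m_f = 10,128 − 7,300 = 2,828 kg; Δv = 333×9.81×ln(3.581) = 3266.7×1.2757 ≈ 4167 m/s.
Stage 3: m₀ = 2,322 kg, m_f = 2,322 − 1,420 = 902 kg; Δv = 293×9.81×ln(2.574) = 2874.3×0.9456 ≈ 2718 m/s.
Total Δv = 6044 + 4167 + 2718 = 12929 m/s.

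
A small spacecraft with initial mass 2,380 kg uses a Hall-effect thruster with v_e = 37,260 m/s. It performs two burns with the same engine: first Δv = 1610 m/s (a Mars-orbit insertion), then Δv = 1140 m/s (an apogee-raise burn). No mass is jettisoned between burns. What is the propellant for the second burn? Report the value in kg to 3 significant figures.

After the first burn: m = 2380 × exp(−1610/37260.0) = 2380 × 0.95771 = 2,279.35 kg.
After the second burn: m = 2,279.35 × exp(−1140/37260.0) = 2,279.35 × 0.96987 = 2,210.67 kg.
Second-burn propellant = 2,279.35 − 2,210.67 = 68.68 kg.

propellant for the second burn ≈ 68.7 kg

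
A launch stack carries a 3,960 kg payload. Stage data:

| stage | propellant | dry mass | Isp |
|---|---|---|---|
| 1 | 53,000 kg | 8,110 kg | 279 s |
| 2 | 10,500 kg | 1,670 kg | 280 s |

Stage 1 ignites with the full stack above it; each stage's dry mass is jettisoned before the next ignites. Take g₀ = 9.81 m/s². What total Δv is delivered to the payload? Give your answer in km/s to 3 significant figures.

Δv ≈ 6.06 km/s

Ignition mass of stage 1 = 53,000+8,110 + 10,500+1,670 + 3,960 = 77,240 kg.
Stage 1: m₀ = 77,240 kg, m_f = 77,240 − 53,000 = 24,240 kg; Δv = 279×9.81×ln(3.186) = 2737.0×1.1589 ≈ 3172 m/s.
Stage 2: m₀ = 16,130 kg, m_f = 16,130 − 10,500 = 5,630 kg; Δv = 280×9.81×ln(2.865) = 2746.8×1.0526 ≈ 2891 m/s.
Total Δv = 3172 + 2891 = 6063 m/s.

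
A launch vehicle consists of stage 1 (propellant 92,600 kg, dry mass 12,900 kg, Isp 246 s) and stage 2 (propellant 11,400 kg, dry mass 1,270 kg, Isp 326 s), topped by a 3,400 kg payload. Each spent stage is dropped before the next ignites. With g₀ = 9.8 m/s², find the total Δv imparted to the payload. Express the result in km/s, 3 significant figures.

Ignition mass of stage 1 = 92,600+12,900 + 11,400+1,270 + 3,400 = 121,570 kg.
Stage 1: m₀ = 121,570 kg, m_f = 121,570 − 92,600 = 28,970 kg; Δv = 246×9.8×ln(4.196) = 2410.8×1.4342 ≈ 3458 m/s.
Stage 2: m₀ = 16,070 kg, m_f = 16,070 − 11,400 = 4,670 kg; Δv = 326×9.8×ln(3.441) = 3194.8×1.2358 ≈ 3948 m/s.
Total Δv = 3458 + 3948 = 7406 m/s.

Δv ≈ 7.41 km/s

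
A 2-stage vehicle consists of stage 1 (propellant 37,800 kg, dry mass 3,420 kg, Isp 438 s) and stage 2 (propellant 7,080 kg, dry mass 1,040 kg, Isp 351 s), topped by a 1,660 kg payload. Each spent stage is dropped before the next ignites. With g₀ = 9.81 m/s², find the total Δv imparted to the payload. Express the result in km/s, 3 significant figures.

Ignition mass of stage 1 = 37,800+3,420 + 7,080+1,040 + 1,660 = 51,000 kg.
Stage 1: m₀ = 51,000 kg, m_f = 51,000 − 37,800 = 13,200 kg; Δv = 438×9.81×ln(3.864) = 4296.8×1.3516 ≈ 5808 m/s.
Stage 2: m₀ = 9,780 kg, m_f = 9,780 − 7,080 = 2,700 kg; Δv = 351×9.81×ln(3.622) = 3443.3×1.2871 ≈ 4432 m/s.
Total Δv = 5808 + 4432 = 10240 m/s.

Δv ≈ 10.2 km/s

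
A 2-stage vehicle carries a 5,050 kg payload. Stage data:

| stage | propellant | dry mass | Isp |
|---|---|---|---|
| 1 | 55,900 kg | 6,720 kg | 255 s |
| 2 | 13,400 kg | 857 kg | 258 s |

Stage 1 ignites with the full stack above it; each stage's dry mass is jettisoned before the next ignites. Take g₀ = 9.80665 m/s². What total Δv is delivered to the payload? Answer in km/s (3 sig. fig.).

Ignition mass of stage 1 = 55,900+6,720 + 13,400+857 + 5,050 = 81,927 kg.
Stage 1: m₀ = 81,927 kg, m_f = 81,927 − 55,900 = 26,027 kg; Δv = 255×9.80665×ln(3.148) = 2500.7×1.1467 ≈ 2868 m/s.
Stage 2: m₀ = 19,307 kg, m_f = 19,307 − 13,400 = 5,907 kg; Δv = 258×9.80665×ln(3.268) = 2530.1×1.1843 ≈ 2996 m/s.
Total Δv = 2868 + 2996 = 5864 m/s.

Δv ≈ 5.86 km/s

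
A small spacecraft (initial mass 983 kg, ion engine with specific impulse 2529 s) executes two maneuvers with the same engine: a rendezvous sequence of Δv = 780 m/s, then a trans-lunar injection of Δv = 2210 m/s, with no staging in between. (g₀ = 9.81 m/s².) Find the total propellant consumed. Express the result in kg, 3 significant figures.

v_e = Isp · g₀ = 2529 × 9.81 = 24809.5 m/s.
After the first burn: m = 983 × exp(−780/24809.5) = 983 × 0.96905 = 952.576 kg.
After the second burn: m = 952.576 × exp(−2210/24809.5) = 952.576 × 0.91477 = 871.388 kg.
Total propellant = m₀ − m_final = 983 − 871.388 = 111.612 kg.

total propellant consumed ≈ 112 kg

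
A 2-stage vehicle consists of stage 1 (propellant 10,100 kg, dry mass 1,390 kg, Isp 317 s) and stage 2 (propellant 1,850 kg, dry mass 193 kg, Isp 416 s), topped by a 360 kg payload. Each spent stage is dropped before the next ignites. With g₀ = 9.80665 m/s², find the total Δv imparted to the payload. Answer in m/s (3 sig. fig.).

Δv ≈ 10000 m/s

Ignition mass of stage 1 = 10,100+1,390 + 1,850+193 + 360 = 13,893 kg.
Stage 1: m₀ = 13,893 kg, m_f = 13,893 − 10,100 = 3,793 kg; Δv = 317×9.80665×ln(3.663) = 3108.7×1.2982 ≈ 4036 m/s.
Stage 2: m₀ = 2,403 kg, m_f = 2,403 − 1,850 = 553 kg; Δv = 416×9.80665×ln(4.345) = 4079.6×1.4691 ≈ 5993 m/s.
Total Δv = 4036 + 5993 = 10029 m/s.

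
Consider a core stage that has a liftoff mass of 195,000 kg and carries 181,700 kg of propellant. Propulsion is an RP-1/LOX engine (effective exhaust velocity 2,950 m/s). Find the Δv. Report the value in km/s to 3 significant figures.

Δv ≈ 7.92 km/s

m_f = m₀ − m_prop = 195,000 − 181,700 = 13,300 kg.
Using Δv = v_e ln(m₀/m_f): Δv = v_e · ln(m₀/m_f) = 2950.0 × ln(14.66) = 2950.0 × 2.6852 ≈ 7921.4 m/s.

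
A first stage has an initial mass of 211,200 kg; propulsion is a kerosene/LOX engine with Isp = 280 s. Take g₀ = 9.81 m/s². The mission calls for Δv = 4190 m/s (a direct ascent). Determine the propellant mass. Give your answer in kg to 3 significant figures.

propellant mass ≈ 165000 kg

v_e = Isp · g₀ = 280 × 9.81 = 2746.8 m/s.
m₀/m_f = exp(Δv / v_e) = exp(4190 / 2746.8) = exp(1.5254) = 4.5970.
m_f = 211,200 / 4.5970 = 45,943 kg, so propellant = m₀ − m_f = 211,200 − 45,943 = 165,257 kg.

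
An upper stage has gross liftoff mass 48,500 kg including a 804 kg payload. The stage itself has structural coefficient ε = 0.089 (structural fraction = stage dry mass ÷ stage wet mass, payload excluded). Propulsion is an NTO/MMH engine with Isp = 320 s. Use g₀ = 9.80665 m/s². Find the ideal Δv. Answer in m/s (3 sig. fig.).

Stage wet mass = m₀ − payload = 48,500 − 804 = 47,696 kg.
Stage dry mass = ε × stage wet mass = 0.089 × 47,696 = 4,244.94 kg.
Burnout mass m_f = stage dry + payload = 4,244.94 + 804 = 5,048.94 kg.
v_e = Isp · g₀ = 320 × 9.80665 = 3138.1 m/s.
Δv = v_e · ln(48,500/5,048.94) = 3138.1 × ln(9.606) = 3138.1 × 2.2624 ≈ 7100 m/s.

Δv ≈ 7100 m/s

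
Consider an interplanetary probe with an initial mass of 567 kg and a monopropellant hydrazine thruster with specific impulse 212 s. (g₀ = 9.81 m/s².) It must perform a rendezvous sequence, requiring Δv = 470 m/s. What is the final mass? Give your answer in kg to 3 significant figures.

v_e = Isp · g₀ = 212 × 9.81 = 2079.7 m/s.
m₀/m_f = exp(Δv / v_e) = exp(470 / 2079.7) = exp(0.2260) = 1.2536.
m_f = m₀ / 1.2536 = 567 / 1.2536 = 452.297 kg.

final mass ≈ 452 kg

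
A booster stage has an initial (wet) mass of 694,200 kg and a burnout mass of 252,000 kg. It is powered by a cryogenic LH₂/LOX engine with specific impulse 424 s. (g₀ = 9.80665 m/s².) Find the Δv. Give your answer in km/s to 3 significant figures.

v_e = Isp · g₀ = 424 × 9.80665 = 4158.0 m/s.
Rocket equation: Δv = v_e · ln(m₀/m_f) = 4158.0 × ln(2.755) = 4158.0 × 1.0133 ≈ 4213.5 m/s.

Δv ≈ 4.21 km/s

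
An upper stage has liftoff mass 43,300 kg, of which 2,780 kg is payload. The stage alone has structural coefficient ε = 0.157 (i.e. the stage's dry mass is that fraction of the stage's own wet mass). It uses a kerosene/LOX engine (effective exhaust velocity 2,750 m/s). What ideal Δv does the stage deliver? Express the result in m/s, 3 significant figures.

Δv ≈ 4280 m/s

Stage wet mass = m₀ − payload = 43,300 − 2,780 = 40,520 kg.
Stage dry mass = ε × stage wet mass = 0.157 × 40,520 = 6,361.64 kg.
Burnout mass m_f = stage dry + payload = 6,361.64 + 2,780 = 9,141.64 kg.
Δv = v_e · ln(43,300/9,141.64) = 2750.0 × ln(4.737) = 2750.0 × 1.5553 ≈ 4277 m/s.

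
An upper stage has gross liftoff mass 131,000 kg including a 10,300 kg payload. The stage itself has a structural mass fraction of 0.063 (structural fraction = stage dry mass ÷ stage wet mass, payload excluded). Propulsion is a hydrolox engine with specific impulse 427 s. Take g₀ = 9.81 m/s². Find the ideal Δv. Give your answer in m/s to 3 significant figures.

Δv ≈ 8340 m/s

Stage wet mass = m₀ − payload = 131,000 − 10,300 = 120,700 kg.
Stage dry mass = ε × stage wet mass = 0.063 × 120,700 = 7,604.1 kg.
Burnout mass m_f = stage dry + payload = 7,604.1 + 10,300 = 17,904.1 kg.
v_e = Isp · g₀ = 427 × 9.81 = 4188.9 m/s.
Δv = v_e · ln(131,000/17,904.1) = 4188.9 × ln(7.317) = 4188.9 × 1.9902 ≈ 8337 m/s.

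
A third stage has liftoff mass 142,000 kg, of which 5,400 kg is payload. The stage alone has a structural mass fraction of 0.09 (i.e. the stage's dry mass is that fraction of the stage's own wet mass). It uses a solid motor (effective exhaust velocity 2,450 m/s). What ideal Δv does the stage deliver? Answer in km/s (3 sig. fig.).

Stage wet mass = m₀ − payload = 142,000 − 5,400 = 136,600 kg.
Stage dry mass = ε × stage wet mass = 0.09 × 136,600 = 12,294 kg.
Burnout mass m_f = stage dry + payload = 12,294 + 5,400 = 17,694 kg.
Δv = v_e · ln(142,000/17,694) = 2450.0 × ln(8.025) = 2450.0 × 2.0826 ≈ 5102 m/s.

Δv ≈ 5.10 km/s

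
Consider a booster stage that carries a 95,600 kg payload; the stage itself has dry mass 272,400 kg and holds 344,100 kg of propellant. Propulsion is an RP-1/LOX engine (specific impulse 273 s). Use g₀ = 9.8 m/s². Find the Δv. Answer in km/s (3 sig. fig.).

v_e = Isp · g₀ = 273 × 9.8 = 2675.4 m/s.
m₀ = payload + dry + propellant = 95,600 + 272,400 + 344,100 = 712,100 kg.
m_f = payload + dry = 95,600 + 272,400 = 368,000 kg.
By the Tsiolkovsky rocket equation, Δv = v_e · ln(m₀/m_f) = 2675.4 × ln(1.935) = 2675.4 × 0.6601 ≈ 1766.1 m/s.

Δv ≈ 1.77 km/s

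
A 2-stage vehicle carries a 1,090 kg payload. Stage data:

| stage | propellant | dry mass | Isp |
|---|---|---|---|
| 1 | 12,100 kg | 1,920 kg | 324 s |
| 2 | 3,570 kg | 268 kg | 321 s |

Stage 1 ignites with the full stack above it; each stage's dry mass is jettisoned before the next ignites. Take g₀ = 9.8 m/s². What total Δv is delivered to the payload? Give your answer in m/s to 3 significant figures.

Δv ≈ 7290 m/s

Ignition mass of stage 1 = 12,100+1,920 + 3,570+268 + 1,090 = 18,948 kg.
Stage 1: m₀ = 18,948 kg, m_f = 18,948 − 12,100 = 6,848 kg; Δv = 324×9.8×ln(2.767) = 3175.2×1.0177 ≈ 3232 m/s.
Stage 2: m₀ = 4,928 kg, m_f = 4,928 − 3,570 = 1,358 kg; Δv = 321×9.8×ln(3.629) = 3145.8×1.2889 ≈ 4055 m/s.
Total Δv = 3232 + 4055 = 7287 m/s.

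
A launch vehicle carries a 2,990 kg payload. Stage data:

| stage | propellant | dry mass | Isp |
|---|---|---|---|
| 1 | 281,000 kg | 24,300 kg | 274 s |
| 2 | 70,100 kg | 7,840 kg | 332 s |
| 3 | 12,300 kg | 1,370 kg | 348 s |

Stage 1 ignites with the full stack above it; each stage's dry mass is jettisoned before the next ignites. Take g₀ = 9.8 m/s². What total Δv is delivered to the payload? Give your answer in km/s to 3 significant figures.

Δv ≈ 12.2 km/s

Ignition mass of stage 1 = 281,000+24,300 + 70,100+7,840 + 12,300+1,370 + 2,990 = 399,900 kg.
Stage 1: m₀ = 399,900 kg, m_f = 399,900 − 281,000 = 118,900 kg; Δv = 274×9.8×ln(3.363) = 2685.2×1.2129 ≈ 3257 m/s.
Stage 2: m₀ = 94,600 kg, m_f = 94,600 − 70,100 = 24,500 kg; Δv = 332×9.8×ln(3.861) = 3253.6×1.3510 ≈ 4396 m/s.
Stage 3: m₀ = 16,660 kg, m_f = 16,660 − 12,300 = 4,360 kg; Δv = 348×9.8×ln(3.821) = 3410.4×1.3405 ≈ 4572 m/s.
Total Δv = 3257 + 4396 + 4572 = 12225 m/s.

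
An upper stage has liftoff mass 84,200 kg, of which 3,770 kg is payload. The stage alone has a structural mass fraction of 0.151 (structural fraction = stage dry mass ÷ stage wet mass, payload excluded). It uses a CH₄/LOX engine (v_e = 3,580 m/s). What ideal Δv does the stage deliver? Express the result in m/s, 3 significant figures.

Δv ≈ 5960 m/s

Stage wet mass = m₀ − payload = 84,200 − 3,770 = 80,430 kg.
Stage dry mass = ε × stage wet mass = 0.151 × 80,430 = 12,144.9 kg.
Burnout mass m_f = stage dry + payload = 12,144.9 + 3,770 = 15,914.9 kg.
By the Tsiolkovsky rocket equation, Δv = v_e · ln(84,200/15,914.9) = 3580.0 × ln(5.291) = 3580.0 × 1.6659 ≈ 5964 m/s.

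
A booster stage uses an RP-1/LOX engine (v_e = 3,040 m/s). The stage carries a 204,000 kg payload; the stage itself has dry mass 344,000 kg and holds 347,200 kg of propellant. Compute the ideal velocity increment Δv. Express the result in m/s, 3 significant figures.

m₀ = payload + dry + propellant = 204,000 + 344,000 + 347,200 = 895,200 kg.
m_f = payload + dry = 204,000 + 344,000 = 548,000 kg.
Using Δv = v_e ln(m₀/m_f): Δv = v_e · ln(m₀/m_f) = 3040.0 × ln(1.634) = 3040.0 × 0.4908 ≈ 1491.9 m/s.

Δv ≈ 1490 m/s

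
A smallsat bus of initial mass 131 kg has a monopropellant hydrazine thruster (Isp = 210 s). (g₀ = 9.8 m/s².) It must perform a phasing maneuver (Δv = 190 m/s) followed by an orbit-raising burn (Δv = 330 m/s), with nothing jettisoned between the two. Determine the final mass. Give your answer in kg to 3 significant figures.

final mass ≈ 102 kg

v_e = Isp · g₀ = 210 × 9.8 = 2058.0 m/s.
After the first burn: m = 131 × exp(−190/2058.0) = 131 × 0.91181 = 119.447 kg.
After the second burn: m = 119.447 × exp(−330/2058.0) = 119.447 × 0.85185 = 101.751 kg.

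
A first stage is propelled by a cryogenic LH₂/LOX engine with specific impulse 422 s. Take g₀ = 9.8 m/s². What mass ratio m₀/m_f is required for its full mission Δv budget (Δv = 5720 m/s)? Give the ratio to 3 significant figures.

v_e = Isp · g₀ = 422 × 9.8 = 4135.6 m/s.
By the Tsiolkovsky rocket equation, m₀/m_f = exp(Δv / v_e) = exp(5720 / 4135.6) = exp(1.3831) = 3.9873.

mass ratio ≈ 3.99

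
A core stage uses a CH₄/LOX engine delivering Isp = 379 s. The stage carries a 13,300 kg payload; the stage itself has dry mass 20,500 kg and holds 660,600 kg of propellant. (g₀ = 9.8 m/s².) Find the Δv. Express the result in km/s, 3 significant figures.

Δv ≈ 11.2 km/s

v_e = Isp · g₀ = 379 × 9.8 = 3714.2 m/s.
m₀ = payload + dry + propellant = 13,300 + 20,500 + 660,600 = 694,400 kg.
m_f = payload + dry = 13,300 + 20,500 = 33,800 kg.
By the Tsiolkovsky rocket equation, Δv = v_e · ln(m₀/m_f) = 3714.2 × ln(20.54) = 3714.2 × 3.0226 ≈ 11226.5 m/s.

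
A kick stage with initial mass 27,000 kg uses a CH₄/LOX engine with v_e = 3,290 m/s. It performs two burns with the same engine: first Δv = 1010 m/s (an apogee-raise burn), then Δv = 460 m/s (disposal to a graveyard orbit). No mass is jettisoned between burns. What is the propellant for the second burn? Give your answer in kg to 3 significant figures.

After the first burn: m = 27000 × exp(−1010/3290.0) = 27000 × 0.73566 = 19,862.8 kg.
After the second burn: m = 19,862.8 × exp(−460/3290.0) = 19,862.8 × 0.86952 = 17,271.1 kg.
Second-burn propellant = 19,862.8 − 17,271.1 = 2,591.7 kg.

propellant for the second burn ≈ 2590 kg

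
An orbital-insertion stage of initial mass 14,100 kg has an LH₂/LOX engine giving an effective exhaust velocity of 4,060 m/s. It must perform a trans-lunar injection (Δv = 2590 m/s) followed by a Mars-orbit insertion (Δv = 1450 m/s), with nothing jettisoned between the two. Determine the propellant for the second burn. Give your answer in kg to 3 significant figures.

After the first burn: m = 14100 × exp(−2590/4060.0) = 14100 × 0.52838 = 7,450.16 kg.
After the second burn: m = 7,450.16 × exp(−1450/4060.0) = 7,450.16 × 0.69967 = 5,212.65 kg.
Second-burn propellant = 7,450.16 − 5,212.65 = 2,237.51 kg.

propellant for the second burn ≈ 2240 kg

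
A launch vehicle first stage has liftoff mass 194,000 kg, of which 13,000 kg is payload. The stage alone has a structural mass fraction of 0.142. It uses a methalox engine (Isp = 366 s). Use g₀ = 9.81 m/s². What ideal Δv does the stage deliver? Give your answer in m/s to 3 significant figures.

Δv ≈ 5790 m/s

Stage wet mass = m₀ − payload = 194,000 − 13,000 = 181,000 kg.
Stage dry mass = ε × stage wet mass = 0.142 × 181,000 = 25,702 kg.
Burnout mass m_f = stage dry + payload = 25,702 + 13,000 = 38,702 kg.
v_e = Isp · g₀ = 366 × 9.81 = 3590.5 m/s.
From the ideal rocket equation, Δv = v_e · ln(194,000/38,702) = 3590.5 × ln(5.013) = 3590.5 × 1.6120 ≈ 5788 m/s.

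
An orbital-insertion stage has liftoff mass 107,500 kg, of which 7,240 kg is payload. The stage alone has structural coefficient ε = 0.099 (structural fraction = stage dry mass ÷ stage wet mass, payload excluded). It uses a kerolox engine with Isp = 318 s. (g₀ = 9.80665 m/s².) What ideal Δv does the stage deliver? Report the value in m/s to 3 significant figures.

Stage wet mass = m₀ − payload = 107,500 − 7,240 = 100,260 kg.
Stage dry mass = ε × stage wet mass = 0.099 × 100,260 = 9,925.74 kg.
Burnout mass m_f = stage dry + payload = 9,925.74 + 7,240 = 17,165.74 kg.
v_e = Isp · g₀ = 318 × 9.80665 = 3118.5 m/s.
From the ideal rocket equation, Δv = v_e · ln(107,500/17,165.74) = 3118.5 × ln(6.262) = 3118.5 × 1.8346 ≈ 5721 m/s.

Δv ≈ 5720 m/s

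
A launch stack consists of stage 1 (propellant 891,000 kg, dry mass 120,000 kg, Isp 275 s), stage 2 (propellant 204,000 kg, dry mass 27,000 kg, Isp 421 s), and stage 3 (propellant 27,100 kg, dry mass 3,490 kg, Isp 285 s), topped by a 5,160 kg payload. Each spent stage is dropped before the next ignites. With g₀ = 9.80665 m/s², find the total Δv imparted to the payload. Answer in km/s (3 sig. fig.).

Ignition mass of stage 1 = 891,000+120,000 + 204,000+27,000 + 27,100+3,490 + 5,160 = 1,277,750 kg.
Stage 1: m₀ = 1,277,750 kg, m_f = 1,277,750 − 891,000 = 386,750 kg; Δv = 275×9.80665×ln(3.304) = 2696.8×1.1951 ≈ 3223 m/s.
Stage 2: m₀ = 266,750 kg, m_f = 266,750 − 204,000 = 62,750 kg; Δv = 421×9.80665×ln(4.251) = 4128.6×1.4472 ≈ 5975 m/s.
Stage 3: m₀ = 35,750 kg, m_f = 35,750 − 27,100 = 8,650 kg; Δv = 285×9.80665×ln(4.133) = 2794.9×1.4190 ≈ 3966 m/s.
Total Δv = 3223 + 5975 + 3966 = 13164 m/s.

Δv ≈ 13.2 km/s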